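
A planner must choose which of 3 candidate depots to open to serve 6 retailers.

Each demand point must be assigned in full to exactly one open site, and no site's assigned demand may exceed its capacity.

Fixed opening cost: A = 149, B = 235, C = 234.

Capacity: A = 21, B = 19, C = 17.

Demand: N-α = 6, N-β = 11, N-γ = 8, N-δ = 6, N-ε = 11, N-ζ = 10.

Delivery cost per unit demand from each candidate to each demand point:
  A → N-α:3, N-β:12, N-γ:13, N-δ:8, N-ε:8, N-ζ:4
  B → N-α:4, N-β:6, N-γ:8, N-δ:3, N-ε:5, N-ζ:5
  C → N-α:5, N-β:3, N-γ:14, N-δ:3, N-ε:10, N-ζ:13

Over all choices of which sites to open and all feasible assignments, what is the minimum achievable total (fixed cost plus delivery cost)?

846

Open {A, B, C}; cheapest assignment that respects the capacities:
  A (cap 21, load 16): N-α, N-ζ — cost 6×3 + 10×4 = 58
  B (cap 19, load 19): N-γ, N-ε — cost 8×8 + 11×5 = 119
  C (cap 17, load 17): N-β, N-δ — cost 11×3 + 6×3 = 51
  Shipping 228, fixed 618 → total 846.
  Any other capacity-feasible assignment to {A, B, C} ships for at least 228.
Total demand is 52 and no other set of sites has combined capacity ≥ 52, so {A, B, C} is the only feasible choice of open sites. Minimum: 846.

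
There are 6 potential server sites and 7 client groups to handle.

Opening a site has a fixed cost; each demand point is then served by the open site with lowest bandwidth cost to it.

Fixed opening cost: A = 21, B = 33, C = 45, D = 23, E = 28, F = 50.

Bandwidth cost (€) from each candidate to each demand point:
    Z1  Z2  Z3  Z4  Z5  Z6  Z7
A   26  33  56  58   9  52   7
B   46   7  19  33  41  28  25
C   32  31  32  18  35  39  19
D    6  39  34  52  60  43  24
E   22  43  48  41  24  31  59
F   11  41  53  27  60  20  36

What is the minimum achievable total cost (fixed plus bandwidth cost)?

Open {A, B}: assign each demand point to its cheapest open site.
  Z1→A 26, Z2→B 7, Z3→B 19, Z4→B 33, Z5→A 9, Z6→B 28, Z7→A 7
  bandwidth cost 129, fixed 54 → total 183.
Compare {A, B, D}: bandwidth cost 109 + fixed 77 = 186.
Compare {A, B, F}: bandwidth cost 100 + fixed 104 = 204.
Compare {A, B, E}: bandwidth cost 125 + fixed 82 = 207.
All other subsets cost ≥ 186. Minimum total cost: 183.

183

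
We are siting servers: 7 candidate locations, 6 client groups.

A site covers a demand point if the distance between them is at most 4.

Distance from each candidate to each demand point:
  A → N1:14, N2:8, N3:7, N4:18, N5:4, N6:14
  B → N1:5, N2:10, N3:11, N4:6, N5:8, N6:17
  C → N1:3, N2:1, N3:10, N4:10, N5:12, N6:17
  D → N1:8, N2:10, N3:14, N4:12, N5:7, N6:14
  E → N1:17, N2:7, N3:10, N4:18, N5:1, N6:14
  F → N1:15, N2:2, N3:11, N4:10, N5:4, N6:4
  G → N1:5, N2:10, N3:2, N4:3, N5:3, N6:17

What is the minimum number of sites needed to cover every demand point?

3

Coverage sets (demand points within 4 of each site):
  A: {N5}
  B: {}
  C: {N1, N2}
  D: {}
  E: {N5}
  F: {N2, N5, N6}
  G: {N3, N4, N5}
No 2 sites suffice: every size-2 union leaves at least one demand point uncovered.
But {C, F, G} covers everything, so the minimum is 3.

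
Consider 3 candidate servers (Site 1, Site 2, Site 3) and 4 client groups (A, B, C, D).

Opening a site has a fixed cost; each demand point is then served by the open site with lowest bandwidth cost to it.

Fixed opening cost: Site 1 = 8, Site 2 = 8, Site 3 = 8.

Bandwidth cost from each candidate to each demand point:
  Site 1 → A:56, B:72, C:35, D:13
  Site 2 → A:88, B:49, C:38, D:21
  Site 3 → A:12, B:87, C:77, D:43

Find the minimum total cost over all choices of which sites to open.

Open {Site 1, Site 2, Site 3}: assign each demand point to its cheapest open site.
  A→Site 3 12, B→Site 2 49, C→Site 1 35, D→Site 1 13
  bandwidth cost 109, fixed 24 → total 133.
Compare {Site 2, Site 3}: bandwidth cost 120 + fixed 16 = 136.
Compare {Site 1, Site 3}: bandwidth cost 132 + fixed 16 = 148.
Compare {Site 1, Site 2}: bandwidth cost 153 + fixed 16 = 169.
All other subsets cost ≥ 136. Minimum total cost: 133.

133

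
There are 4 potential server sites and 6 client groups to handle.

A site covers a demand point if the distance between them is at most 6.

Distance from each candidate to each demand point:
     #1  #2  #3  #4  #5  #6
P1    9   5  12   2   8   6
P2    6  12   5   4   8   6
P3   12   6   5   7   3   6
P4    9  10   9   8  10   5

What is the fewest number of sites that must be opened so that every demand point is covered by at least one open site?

Coverage sets (demand points within 6 of each site):
  P1: {#2, #4, #6}
  P2: {#1, #3, #4, #6}
  P3: {#2, #3, #5, #6}
  P4: {#6}
No single site covers all 6 demand points.
But {P2, P3} covers everything, so the minimum is 2.

2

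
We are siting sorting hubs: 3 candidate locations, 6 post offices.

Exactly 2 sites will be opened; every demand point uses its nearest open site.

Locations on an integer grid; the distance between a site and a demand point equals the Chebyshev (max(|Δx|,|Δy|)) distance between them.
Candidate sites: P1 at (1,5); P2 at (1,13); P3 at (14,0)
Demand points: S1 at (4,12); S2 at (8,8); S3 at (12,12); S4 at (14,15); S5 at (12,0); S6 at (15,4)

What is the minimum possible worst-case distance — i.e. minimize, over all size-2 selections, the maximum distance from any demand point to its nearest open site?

Open {P1, P3}.
  Farthest demand point is S4 at distance 13 (to P1); all others are ≤ 13.
With {P2, P3} the worst case is 13.
With {P1, P2} the worst case is 14.
No size-2 selection achieves below 13.

13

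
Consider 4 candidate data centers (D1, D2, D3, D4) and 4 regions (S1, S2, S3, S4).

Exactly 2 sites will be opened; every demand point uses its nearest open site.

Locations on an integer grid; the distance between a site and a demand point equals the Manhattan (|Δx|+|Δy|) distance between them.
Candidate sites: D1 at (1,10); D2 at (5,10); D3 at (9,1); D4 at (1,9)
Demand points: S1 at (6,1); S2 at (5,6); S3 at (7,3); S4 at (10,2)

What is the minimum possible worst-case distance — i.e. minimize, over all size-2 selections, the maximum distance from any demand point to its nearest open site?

Open {D2, D3}.
  Farthest demand point is S2 at distance 4 (to D2); all others are ≤ 4.
With {D3, D4} the worst case is 7.
With {D1, D3} the worst case is 8.
No size-2 selection achieves below 4.

4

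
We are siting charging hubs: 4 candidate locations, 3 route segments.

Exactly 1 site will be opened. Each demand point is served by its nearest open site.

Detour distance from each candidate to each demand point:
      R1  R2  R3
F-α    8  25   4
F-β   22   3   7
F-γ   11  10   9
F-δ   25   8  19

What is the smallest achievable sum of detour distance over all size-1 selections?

30

Open {F-γ}.
  R1→F-γ 11, R2→F-γ 10, R3→F-γ 9  ⇒ total 30.
Compare {F-β}: total 32.
Compare {F-α}: total 37.
No size-1 selection does better; minimum is 30.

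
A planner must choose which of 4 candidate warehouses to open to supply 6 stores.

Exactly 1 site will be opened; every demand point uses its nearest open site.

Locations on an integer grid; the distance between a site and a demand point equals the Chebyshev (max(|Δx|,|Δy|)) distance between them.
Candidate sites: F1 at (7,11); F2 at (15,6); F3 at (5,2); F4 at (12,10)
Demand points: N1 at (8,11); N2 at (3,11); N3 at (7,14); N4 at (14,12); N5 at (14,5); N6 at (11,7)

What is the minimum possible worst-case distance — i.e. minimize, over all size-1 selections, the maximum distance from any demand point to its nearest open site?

7

Open {F1}.
  Farthest demand point is N4 at distance 7 (to F1); all others are ≤ 7.
With {F4} the worst case is 9.
With {F2} the worst case is 12.
No size-1 selection achieves below 7.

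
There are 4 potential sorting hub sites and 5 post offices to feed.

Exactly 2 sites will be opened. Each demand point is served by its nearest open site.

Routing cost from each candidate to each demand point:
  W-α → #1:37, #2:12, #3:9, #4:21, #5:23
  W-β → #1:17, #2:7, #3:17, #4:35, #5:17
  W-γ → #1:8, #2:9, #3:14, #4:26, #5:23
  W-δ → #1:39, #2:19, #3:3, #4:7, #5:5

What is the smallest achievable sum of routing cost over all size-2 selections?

32

Open {W-γ, W-δ}.
  #1→W-γ 8, #2→W-γ 9, #3→W-δ 3, #4→W-δ 7, #5→W-δ 5  ⇒ total 32.
Compare {W-β, W-δ}: total 39.
Compare {W-α, W-δ}: total 64.
No size-2 selection does better; minimum is 32.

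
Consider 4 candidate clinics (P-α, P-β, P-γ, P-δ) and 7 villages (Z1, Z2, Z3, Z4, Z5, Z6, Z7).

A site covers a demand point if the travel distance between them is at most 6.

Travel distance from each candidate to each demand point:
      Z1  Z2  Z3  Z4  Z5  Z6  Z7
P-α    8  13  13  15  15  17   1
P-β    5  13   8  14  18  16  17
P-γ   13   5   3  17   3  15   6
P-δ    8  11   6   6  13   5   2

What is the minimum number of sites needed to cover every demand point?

Coverage sets (demand points within 6 of each site):
  P-α: {Z7}
  P-β: {Z1}
  P-γ: {Z2, Z3, Z5, Z7}
  P-δ: {Z3, Z4, Z6, Z7}
No 2 sites suffice: every size-2 union leaves at least one demand point uncovered.
But {P-β, P-γ, P-δ} covers everything, so the minimum is 3.

3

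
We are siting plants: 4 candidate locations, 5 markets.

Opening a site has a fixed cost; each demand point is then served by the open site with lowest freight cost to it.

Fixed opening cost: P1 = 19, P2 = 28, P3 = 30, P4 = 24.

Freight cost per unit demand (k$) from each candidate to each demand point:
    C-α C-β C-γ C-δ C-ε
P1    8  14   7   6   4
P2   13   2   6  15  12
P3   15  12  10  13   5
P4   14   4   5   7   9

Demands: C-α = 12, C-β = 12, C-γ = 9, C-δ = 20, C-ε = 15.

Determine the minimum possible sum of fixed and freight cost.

Open {P1, P2}: assign each demand point to its cheapest open site.
  C-α→P1 12×8=96, C-β→P2 12×2=24, C-γ→P2 9×6=54, C-δ→P1 20×6=120, C-ε→P1 15×4=60
  freight cost 354, fixed 47 → total 401.
Compare {P1, P4}: freight cost 369 + fixed 43 = 412.
Compare {P1, P2, P4}: freight cost 345 + fixed 71 = 416.
Compare {P1, P2, P3}: freight cost 354 + fixed 77 = 431.
All other subsets cost ≥ 412. Minimum total cost: 401.

401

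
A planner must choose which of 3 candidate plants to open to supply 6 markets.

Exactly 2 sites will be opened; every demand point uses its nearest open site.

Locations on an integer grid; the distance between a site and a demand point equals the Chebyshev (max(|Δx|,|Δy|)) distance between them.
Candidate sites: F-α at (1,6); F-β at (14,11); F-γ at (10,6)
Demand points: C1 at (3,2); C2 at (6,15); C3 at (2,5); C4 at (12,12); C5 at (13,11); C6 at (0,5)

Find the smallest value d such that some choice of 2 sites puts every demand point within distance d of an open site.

8

Open {F-α, F-β}.
  Farthest demand point is C2 at distance 8 (to F-β); all others are ≤ 8.
With {F-α, F-γ} the worst case is 9.
With {F-β, F-γ} the worst case is 10.
No size-2 selection achieves below 8.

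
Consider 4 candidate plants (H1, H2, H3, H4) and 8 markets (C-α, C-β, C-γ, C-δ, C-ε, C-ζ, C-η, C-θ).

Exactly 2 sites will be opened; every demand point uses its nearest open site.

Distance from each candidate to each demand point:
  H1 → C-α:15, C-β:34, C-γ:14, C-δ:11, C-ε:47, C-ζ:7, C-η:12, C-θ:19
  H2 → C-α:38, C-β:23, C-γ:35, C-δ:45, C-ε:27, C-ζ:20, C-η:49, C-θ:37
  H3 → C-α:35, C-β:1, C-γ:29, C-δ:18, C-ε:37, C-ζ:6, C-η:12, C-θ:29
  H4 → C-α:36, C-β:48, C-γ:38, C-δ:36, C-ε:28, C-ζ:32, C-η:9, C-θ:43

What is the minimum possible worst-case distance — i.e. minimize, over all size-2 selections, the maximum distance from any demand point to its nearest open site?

27

Open {H1, H2}.
  Farthest demand point is C-ε at distance 27 (to H2); all others are ≤ 27.
With {H1, H4} the worst case is 34.
With {H2, H3} the worst case is 35.
No size-2 selection achieves below 27.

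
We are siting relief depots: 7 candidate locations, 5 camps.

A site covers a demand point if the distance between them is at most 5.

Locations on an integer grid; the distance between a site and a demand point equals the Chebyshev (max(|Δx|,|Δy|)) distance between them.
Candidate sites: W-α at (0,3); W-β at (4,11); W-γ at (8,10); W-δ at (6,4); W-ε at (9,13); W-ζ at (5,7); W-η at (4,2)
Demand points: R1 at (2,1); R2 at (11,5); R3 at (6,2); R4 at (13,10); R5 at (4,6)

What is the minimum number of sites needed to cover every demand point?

Coverage sets (demand points within 5 of each site):
  W-α: {R1, R5}
  W-β: {R5}
  W-γ: {R2, R4, R5}
  W-δ: {R1, R2, R3, R5}
  W-ε: {R4}
  W-ζ: {R3, R5}
  W-η: {R1, R3, R5}
No single site covers all 5 demand points.
But {W-γ, W-δ} covers everything, so the minimum is 2.

2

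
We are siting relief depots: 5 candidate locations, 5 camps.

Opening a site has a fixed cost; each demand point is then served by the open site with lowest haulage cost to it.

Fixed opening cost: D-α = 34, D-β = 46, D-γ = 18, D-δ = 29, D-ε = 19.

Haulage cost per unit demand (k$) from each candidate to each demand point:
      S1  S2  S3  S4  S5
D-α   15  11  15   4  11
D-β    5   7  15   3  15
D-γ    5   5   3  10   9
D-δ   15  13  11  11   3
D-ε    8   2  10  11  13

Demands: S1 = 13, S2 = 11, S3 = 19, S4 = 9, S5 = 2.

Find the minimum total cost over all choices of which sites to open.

Open {D-α, D-γ, D-ε}: assign each demand point to its cheapest open site.
  S1→D-γ 13×5=65, S2→D-ε 11×2=22, S3→D-γ 19×3=57, S4→D-α 9×4=36, S5→D-γ 2×9=18
  haulage cost 198, fixed 71 → total 269.
Compare {D-β, D-γ, D-ε}: haulage cost 189 + fixed 83 = 272.
Compare {D-α, D-γ}: haulage cost 231 + fixed 52 = 283.
Compare {D-β, D-γ}: haulage cost 222 + fixed 64 = 286.
All other subsets cost ≥ 272. Minimum total cost: 269.

269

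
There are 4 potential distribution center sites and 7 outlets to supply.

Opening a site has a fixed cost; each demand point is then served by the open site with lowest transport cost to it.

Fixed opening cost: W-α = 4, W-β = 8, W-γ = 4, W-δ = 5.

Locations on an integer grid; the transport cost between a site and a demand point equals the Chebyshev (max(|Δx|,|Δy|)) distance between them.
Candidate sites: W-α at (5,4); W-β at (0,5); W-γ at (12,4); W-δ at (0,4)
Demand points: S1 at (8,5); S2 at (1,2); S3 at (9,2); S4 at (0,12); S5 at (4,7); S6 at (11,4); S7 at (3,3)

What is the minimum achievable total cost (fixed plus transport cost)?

32

Open {W-α, W-γ}: assign each demand point to its cheapest open site.
  S1→W-α 3, S2→W-α 4, S3→W-γ 3, S4→W-α 8, S5→W-α 3, S6→W-γ 1, S7→W-α 2
  transport cost 24, fixed 8 → total 32.
Compare {W-α}: transport cost 30 + fixed 4 = 34.
Compare {W-γ, W-δ}: transport cost 25 + fixed 9 = 34.
Compare {W-α, W-γ, W-δ}: transport cost 22 + fixed 13 = 35.
All other subsets cost ≥ 34. Minimum total cost: 32.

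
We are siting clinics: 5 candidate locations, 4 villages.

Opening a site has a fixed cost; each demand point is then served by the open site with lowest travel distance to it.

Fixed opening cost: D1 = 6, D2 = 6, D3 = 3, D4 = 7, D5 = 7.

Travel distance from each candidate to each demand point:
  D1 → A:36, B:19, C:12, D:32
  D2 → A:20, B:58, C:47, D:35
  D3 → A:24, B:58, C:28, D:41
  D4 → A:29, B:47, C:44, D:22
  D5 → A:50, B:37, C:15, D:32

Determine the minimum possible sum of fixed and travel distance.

Open {D1, D2, D4}: assign each demand point to its cheapest open site.
  A→D2 20, B→D1 19, C→D1 12, D→D4 22
  travel distance 73, fixed 19 → total 92.
Compare {D1, D3, D4}: travel distance 77 + fixed 16 = 93.
Compare {D1, D2}: travel distance 83 + fixed 12 = 95.
Compare {D1, D4}: travel distance 82 + fixed 13 = 95.
All other subsets cost ≥ 93. Minimum total cost: 92.

92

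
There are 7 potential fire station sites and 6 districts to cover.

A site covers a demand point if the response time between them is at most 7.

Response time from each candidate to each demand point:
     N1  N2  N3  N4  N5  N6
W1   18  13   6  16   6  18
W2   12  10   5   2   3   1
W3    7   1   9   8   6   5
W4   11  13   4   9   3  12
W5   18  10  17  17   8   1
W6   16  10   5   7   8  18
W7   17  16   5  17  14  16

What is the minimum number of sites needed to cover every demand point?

Coverage sets (demand points within 7 of each site):
  W1: {N3, N5}
  W2: {N3, N4, N5, N6}
  W3: {N1, N2, N5, N6}
  W4: {N3, N5}
  W5: {N6}
  W6: {N3, N4}
  W7: {N3}
No single site covers all 6 demand points.
But {W2, W3} covers everything, so the minimum is 2.

2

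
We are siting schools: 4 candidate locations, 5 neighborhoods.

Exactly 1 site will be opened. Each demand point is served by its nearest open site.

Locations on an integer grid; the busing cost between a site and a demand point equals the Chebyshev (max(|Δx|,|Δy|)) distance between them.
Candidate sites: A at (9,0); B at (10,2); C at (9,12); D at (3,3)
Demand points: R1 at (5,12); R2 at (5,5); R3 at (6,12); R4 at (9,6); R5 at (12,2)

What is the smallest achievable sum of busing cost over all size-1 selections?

30

Open {C}.
  R1→C 4, R2→C 7, R3→C 3, R4→C 6, R5→C 10  ⇒ total 30.
Compare {B}: total 31.
Compare {D}: total 35.
No size-1 selection does better; minimum is 30.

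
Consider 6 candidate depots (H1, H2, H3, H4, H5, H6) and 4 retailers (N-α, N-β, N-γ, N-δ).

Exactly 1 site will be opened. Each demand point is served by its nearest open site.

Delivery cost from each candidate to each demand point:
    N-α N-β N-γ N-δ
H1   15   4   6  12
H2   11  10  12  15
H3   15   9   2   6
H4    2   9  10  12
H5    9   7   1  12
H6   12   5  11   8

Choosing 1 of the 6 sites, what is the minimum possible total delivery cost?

29

Open {H5}.
  N-α→H5 9, N-β→H5 7, N-γ→H5 1, N-δ→H5 12  ⇒ total 29.
Compare {H3}: total 32.
Compare {H4}: total 33.
No size-1 selection does better; minimum is 29.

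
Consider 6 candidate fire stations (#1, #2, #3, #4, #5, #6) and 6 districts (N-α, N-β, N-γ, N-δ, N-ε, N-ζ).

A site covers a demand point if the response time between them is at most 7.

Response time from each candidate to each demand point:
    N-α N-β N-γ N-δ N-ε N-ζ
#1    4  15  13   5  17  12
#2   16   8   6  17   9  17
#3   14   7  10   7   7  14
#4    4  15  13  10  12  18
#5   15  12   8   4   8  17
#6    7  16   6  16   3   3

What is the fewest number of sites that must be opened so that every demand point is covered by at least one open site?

2

Coverage sets (demand points within 7 of each site):
  #1: {N-α, N-δ}
  #2: {N-γ}
  #3: {N-β, N-δ, N-ε}
  #4: {N-α}
  #5: {N-δ}
  #6: {N-α, N-γ, N-ε, N-ζ}
No single site covers all 6 demand points.
But {#3, #6} covers everything, so the minimum is 2.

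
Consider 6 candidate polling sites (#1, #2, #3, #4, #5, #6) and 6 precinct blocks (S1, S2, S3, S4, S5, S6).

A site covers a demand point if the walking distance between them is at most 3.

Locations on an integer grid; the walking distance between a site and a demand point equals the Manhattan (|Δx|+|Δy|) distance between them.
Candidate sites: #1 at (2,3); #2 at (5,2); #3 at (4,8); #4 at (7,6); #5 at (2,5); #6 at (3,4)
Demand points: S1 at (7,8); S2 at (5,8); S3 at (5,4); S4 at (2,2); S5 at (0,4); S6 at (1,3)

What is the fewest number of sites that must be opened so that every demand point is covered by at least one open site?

2

Coverage sets (demand points within 3 of each site):
  #1: {S4, S5, S6}
  #2: {S3, S4}
  #3: {S1, S2}
  #4: {S1}
  #5: {S4, S5, S6}
  #6: {S3, S4, S5, S6}
No single site covers all 6 demand points.
But {#3, #6} covers everything, so the minimum is 2.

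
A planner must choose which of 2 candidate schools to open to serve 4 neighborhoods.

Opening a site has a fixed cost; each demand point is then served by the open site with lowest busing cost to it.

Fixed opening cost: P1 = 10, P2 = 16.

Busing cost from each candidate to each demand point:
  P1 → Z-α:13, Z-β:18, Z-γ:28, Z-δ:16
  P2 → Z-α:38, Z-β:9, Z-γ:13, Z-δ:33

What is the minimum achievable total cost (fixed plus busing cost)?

77

Open {P1, P2}: assign each demand point to its cheapest open site.
  Z-α→P1 13, Z-β→P2 9, Z-γ→P2 13, Z-δ→P1 16
  busing cost 51, fixed 26 → total 77.
Compare {P1}: busing cost 75 + fixed 10 = 85.
Compare {P2}: busing cost 93 + fixed 16 = 109.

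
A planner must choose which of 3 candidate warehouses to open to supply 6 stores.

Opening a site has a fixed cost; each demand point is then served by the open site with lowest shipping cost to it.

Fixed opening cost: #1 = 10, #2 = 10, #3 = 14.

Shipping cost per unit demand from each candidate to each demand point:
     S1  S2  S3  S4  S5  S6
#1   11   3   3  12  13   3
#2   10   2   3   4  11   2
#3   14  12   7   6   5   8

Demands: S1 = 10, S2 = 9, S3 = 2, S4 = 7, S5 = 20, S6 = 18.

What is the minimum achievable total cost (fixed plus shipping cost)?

312

Open {#2, #3}: assign each demand point to its cheapest open site.
  S1→#2 10×10=100, S2→#2 9×2=18, S3→#2 2×3=6, S4→#2 7×4=28, S5→#3 20×5=100, S6→#2 18×2=36
  shipping cost 288, fixed 24 → total 312.
Compare {#1, #2, #3}: shipping cost 288 + fixed 34 = 322.
Compare {#1, #3}: shipping cost 339 + fixed 24 = 363.
Compare {#2}: shipping cost 408 + fixed 10 = 418.
All other subsets cost ≥ 322. Minimum total cost: 312.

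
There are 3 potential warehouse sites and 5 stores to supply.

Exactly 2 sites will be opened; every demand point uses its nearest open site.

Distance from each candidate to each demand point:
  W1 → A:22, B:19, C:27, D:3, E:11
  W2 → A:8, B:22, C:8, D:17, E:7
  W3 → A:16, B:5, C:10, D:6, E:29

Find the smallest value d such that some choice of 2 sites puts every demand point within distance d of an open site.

8

Open {W2, W3}.
  Farthest demand point is A at distance 8 (to W2); all others are ≤ 8.
With {W1, W3} the worst case is 16.
With {W1, W2} the worst case is 19.
No size-2 selection achieves below 8.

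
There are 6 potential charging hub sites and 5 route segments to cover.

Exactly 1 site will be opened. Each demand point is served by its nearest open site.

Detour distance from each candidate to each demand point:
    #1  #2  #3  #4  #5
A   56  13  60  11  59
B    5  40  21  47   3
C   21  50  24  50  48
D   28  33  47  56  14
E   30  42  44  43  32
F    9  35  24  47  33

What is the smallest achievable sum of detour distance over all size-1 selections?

Open {B}.
  #1→B 5, #2→B 40, #3→B 21, #4→B 47, #5→B 3  ⇒ total 116.
Compare {F}: total 148.
Compare {D}: total 178.
No size-1 selection does better; minimum is 116.

116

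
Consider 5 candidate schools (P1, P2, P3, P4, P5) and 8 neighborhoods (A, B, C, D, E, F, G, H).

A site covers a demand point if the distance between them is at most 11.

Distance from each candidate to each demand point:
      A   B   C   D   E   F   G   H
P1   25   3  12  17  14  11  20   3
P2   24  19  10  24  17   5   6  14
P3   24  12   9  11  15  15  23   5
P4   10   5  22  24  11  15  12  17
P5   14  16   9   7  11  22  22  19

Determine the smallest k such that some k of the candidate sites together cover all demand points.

Coverage sets (demand points within 11 of each site):
  P1: {B, F, H}
  P2: {C, F, G}
  P3: {C, D, H}
  P4: {A, B, E}
  P5: {C, D, E}
No 2 sites suffice: every size-2 union leaves at least one demand point uncovered.
But {P2, P3, P4} covers everything, so the minimum is 3.

3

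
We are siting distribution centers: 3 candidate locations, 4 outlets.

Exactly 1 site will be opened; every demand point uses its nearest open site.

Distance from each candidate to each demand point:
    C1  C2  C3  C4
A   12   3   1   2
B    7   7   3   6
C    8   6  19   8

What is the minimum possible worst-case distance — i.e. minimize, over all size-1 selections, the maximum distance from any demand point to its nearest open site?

Open {B}.
  Farthest demand point is C1 at distance 7 (to B); all others are ≤ 7.
With {A} the worst case is 12.
With {C} the worst case is 19.
No size-1 selection achieves below 7.

7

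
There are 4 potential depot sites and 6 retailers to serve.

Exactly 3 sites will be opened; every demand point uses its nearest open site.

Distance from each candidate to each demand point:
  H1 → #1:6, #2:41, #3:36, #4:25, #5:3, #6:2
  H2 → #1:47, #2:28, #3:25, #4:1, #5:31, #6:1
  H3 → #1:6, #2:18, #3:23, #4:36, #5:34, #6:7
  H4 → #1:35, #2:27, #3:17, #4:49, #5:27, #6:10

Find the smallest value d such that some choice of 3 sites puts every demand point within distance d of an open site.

23

Open {H1, H2, H3}.
  Farthest demand point is #3 at distance 23 (to H3); all others are ≤ 23.
With {H1, H3, H4} the worst case is 25.
With {H1, H2, H4} the worst case is 27.
No size-3 selection achieves below 23.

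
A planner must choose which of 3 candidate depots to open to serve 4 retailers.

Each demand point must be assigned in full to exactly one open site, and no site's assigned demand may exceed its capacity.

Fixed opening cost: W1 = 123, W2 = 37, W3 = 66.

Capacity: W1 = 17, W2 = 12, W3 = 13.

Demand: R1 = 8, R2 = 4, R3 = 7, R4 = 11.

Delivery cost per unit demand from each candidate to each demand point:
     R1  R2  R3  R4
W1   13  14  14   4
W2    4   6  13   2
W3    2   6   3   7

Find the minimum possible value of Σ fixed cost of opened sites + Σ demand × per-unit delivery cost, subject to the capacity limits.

Open {W1, W2, W3}; cheapest assignment that respects the capacities:
  W1 (cap 17, load 11): R4 — cost 11×4 = 44
  W2 (cap 12, load 12): R1, R2 — cost 8×4 + 4×6 = 56
  W3 (cap 13, load 7): R3 — cost 7×3 = 21
  Shipping 121, fixed 226 → total 347.
  Any other capacity-feasible assignment to {W1, W2, W3} ships for at least 121.
Total demand is 30; every other set of sites either has combined capacity below 30 or cannot fit the demands without splitting one across sites, so {W1, W2, W3} is the only feasible choice of open sites. Minimum: 347.

347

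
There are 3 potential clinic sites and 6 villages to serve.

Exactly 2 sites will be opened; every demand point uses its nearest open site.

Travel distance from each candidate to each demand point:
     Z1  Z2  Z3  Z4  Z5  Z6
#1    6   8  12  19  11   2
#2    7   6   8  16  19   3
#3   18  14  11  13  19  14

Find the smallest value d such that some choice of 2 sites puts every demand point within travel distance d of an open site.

13

Open {#1, #3}.
  Farthest demand point is Z4 at travel distance 13 (to #3); all others are ≤ 13.
With {#1, #2} the worst case is 16.
With {#2, #3} the worst case is 19.
No size-2 selection achieves below 13.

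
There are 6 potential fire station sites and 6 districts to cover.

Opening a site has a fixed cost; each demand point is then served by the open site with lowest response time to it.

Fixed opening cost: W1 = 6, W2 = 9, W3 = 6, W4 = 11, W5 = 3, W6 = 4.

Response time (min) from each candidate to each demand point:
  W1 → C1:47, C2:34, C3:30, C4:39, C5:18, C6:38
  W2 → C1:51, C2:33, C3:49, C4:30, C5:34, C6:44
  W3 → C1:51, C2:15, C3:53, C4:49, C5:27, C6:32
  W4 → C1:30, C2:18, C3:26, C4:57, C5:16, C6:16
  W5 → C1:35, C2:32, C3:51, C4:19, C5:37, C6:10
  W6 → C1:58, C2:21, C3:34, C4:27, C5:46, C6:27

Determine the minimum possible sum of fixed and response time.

133

Open {W4, W5}: assign each demand point to its cheapest open site.
  C1→W4 30, C2→W4 18, C3→W4 26, C4→W5 19, C5→W4 16, C6→W5 10
  response time 119, fixed 14 → total 133.
Compare {W3, W4, W5}: response time 116 + fixed 20 = 136.
Compare {W4, W5, W6}: response time 119 + fixed 18 = 137.
Compare {W1, W4, W5}: response time 119 + fixed 20 = 139.
All other subsets cost ≥ 136. Minimum total cost: 133.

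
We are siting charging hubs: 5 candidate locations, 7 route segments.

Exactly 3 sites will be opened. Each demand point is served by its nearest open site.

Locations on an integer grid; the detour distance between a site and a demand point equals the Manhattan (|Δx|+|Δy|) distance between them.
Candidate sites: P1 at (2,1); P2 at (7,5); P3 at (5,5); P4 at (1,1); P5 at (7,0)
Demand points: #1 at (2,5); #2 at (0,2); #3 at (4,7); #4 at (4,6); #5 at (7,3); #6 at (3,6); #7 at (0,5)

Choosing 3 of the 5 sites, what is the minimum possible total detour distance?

20

Open {P2, P3, P4}.
  #1→P3 3, #2→P4 2, #3→P3 3, #4→P3 2, #5→P2 2, #6→P3 3, #7→P3 5  ⇒ total 20.
Compare {P1, P2, P3}: total 21.
Compare {P3, P4, P5}: total 21.
No size-3 selection does better; minimum is 20.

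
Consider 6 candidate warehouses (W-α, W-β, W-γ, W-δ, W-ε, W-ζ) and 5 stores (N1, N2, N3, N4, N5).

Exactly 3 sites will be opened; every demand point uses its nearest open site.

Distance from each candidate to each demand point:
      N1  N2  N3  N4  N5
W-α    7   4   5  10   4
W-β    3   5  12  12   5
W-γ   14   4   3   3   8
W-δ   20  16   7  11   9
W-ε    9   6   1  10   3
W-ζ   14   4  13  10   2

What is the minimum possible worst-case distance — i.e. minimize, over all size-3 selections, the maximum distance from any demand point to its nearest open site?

Open {W-α, W-β, W-γ}.
  Farthest demand point is N2 at distance 4 (to W-α); all others are ≤ 4.
With {W-β, W-γ, W-ε} the worst case is 4.
With {W-β, W-γ, W-ζ} the worst case is 4.
No size-3 selection achieves below 4.

4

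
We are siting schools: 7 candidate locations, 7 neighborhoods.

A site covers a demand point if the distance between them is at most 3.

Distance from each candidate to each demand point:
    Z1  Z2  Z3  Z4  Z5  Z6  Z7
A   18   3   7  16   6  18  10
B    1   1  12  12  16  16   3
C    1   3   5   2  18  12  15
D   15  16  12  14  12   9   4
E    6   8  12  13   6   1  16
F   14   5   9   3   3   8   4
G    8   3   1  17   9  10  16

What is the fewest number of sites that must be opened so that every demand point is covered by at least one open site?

Coverage sets (demand points within 3 of each site):
  A: {Z2}
  B: {Z1, Z2, Z7}
  C: {Z1, Z2, Z4}
  D: {}
  E: {Z6}
  F: {Z4, Z5}
  G: {Z2, Z3}
No 3 sites suffice: every size-3 union leaves at least one demand point uncovered.
But {B, E, F, G} covers everything, so the minimum is 4.

4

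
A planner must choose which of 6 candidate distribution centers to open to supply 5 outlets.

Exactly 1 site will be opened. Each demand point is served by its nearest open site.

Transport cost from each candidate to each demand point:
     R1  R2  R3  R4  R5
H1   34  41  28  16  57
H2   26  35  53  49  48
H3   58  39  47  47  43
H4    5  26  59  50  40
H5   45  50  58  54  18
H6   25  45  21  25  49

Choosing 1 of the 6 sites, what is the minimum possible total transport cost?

Open {H6}.
  R1→H6 25, R2→H6 45, R3→H6 21, R4→H6 25, R5→H6 49  ⇒ total 165.
Compare {H1}: total 176.
Compare {H4}: total 180.
No size-1 selection does better; minimum is 165.

165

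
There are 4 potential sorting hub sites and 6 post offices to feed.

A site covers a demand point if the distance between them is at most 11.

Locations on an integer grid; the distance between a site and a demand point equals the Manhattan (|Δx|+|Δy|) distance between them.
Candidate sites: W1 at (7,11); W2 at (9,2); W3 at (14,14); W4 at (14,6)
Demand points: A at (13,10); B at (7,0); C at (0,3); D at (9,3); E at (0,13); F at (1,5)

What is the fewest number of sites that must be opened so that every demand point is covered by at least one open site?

2

Coverage sets (demand points within 11 of each site):
  W1: {A, B, D, E}
  W2: {B, C, D, F}
  W3: {A}
  W4: {A, D}
No single site covers all 6 demand points.
But {W1, W2} covers everything, so the minimum is 2.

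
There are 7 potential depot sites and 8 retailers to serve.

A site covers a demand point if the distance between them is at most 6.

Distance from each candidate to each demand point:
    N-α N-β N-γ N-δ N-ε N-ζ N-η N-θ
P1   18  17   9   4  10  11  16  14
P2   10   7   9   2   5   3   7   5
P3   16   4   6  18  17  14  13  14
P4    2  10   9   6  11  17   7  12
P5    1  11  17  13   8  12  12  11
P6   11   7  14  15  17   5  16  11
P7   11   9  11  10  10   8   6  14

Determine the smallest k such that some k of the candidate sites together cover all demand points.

4

Coverage sets (demand points within 6 of each site):
  P1: {N-δ}
  P2: {N-δ, N-ε, N-ζ, N-θ}
  P3: {N-β, N-γ}
  P4: {N-α, N-δ}
  P5: {N-α}
  P6: {N-ζ}
  P7: {N-η}
No 3 sites suffice: every size-3 union leaves at least one demand point uncovered.
But {P2, P3, P4, P7} covers everything, so the minimum is 4.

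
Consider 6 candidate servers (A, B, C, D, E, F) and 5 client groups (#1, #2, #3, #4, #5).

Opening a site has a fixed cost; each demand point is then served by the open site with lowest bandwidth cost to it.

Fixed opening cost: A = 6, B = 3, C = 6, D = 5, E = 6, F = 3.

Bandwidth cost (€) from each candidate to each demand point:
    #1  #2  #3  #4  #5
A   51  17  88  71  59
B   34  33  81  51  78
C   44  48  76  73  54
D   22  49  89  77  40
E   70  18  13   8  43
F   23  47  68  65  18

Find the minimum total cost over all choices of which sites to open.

Open {E, F}: assign each demand point to its cheapest open site.
  #1→F 23, #2→E 18, #3→E 13, #4→E 8, #5→F 18
  bandwidth cost 80, fixed 9 → total 89.
Compare {B, E, F}: bandwidth cost 80 + fixed 12 = 92.
Compare {D, E, F}: bandwidth cost 79 + fixed 14 = 93.
Compare {A, E, F}: bandwidth cost 79 + fixed 15 = 94.
All other subsets cost ≥ 92. Minimum total cost: 89.

89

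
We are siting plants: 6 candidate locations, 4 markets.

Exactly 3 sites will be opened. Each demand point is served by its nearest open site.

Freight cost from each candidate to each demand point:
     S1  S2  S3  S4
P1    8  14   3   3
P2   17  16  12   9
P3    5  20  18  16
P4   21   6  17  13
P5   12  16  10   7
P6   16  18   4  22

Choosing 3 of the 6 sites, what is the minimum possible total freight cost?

17

Open {P1, P3, P4}.
  S1→P3 5, S2→P4 6, S3→P1 3, S4→P1 3  ⇒ total 17.
Compare {P1, P2, P4}: total 20.
Compare {P1, P4, P5}: total 20.
No size-3 selection does better; minimum is 17.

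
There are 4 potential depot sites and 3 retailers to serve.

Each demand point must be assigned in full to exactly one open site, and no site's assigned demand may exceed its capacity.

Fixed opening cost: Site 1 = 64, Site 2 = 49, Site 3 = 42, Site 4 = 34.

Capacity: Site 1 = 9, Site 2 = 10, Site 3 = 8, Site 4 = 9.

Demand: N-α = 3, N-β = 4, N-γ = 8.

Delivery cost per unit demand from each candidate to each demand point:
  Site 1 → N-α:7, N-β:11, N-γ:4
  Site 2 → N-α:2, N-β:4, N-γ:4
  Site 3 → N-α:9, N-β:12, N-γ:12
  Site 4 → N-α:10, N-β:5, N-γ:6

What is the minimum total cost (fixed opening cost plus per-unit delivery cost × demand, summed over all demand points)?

153

Open {Site 2, Site 4}; cheapest assignment that respects the capacities:
  Site 2 (cap 10, load 7): N-α, N-β — cost 3×2 + 4×4 = 22
  Site 4 (cap 9, load 8): N-γ — cost 8×6 = 48
  Shipping 70, fixed 83 → total 153.
  Any other capacity-feasible assignment to {Site 2, Site 4} ships for at least 70.
Compare {Site 1, Site 2}: its best feasible assignment gives total 167.
Compare {Site 1, Site 4}: its best feasible assignment gives total 180.
Every other set of open sites that can feasibly serve all demand totals ≥ 167 even under its best assignment. Minimum: 153.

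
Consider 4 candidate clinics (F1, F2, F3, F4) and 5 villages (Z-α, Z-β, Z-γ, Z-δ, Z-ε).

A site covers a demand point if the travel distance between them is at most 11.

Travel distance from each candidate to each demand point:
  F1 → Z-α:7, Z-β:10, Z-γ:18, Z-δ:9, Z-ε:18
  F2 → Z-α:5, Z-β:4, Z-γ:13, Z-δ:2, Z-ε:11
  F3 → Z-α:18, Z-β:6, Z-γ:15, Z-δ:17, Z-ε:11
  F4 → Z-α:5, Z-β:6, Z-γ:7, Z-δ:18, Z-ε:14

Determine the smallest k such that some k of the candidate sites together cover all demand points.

2

Coverage sets (demand points within 11 of each site):
  F1: {Z-α, Z-β, Z-δ}
  F2: {Z-α, Z-β, Z-δ, Z-ε}
  F3: {Z-β, Z-ε}
  F4: {Z-α, Z-β, Z-γ}
No single site covers all 5 demand points.
But {F2, F4} covers everything, so the minimum is 2.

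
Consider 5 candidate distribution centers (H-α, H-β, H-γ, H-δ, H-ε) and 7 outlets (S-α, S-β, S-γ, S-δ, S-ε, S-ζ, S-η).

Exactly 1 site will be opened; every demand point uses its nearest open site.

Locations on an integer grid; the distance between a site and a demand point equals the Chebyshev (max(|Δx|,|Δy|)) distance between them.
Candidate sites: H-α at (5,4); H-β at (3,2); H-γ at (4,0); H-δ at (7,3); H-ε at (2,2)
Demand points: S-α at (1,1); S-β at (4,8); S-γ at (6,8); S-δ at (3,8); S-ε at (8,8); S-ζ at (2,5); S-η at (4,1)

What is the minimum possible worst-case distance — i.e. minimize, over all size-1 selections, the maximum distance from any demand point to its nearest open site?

4

Open {H-α}.
  Farthest demand point is S-α at distance 4 (to H-α); all others are ≤ 4.
With {H-β} the worst case is 6.
With {H-δ} the worst case is 6.
No size-1 selection achieves below 4.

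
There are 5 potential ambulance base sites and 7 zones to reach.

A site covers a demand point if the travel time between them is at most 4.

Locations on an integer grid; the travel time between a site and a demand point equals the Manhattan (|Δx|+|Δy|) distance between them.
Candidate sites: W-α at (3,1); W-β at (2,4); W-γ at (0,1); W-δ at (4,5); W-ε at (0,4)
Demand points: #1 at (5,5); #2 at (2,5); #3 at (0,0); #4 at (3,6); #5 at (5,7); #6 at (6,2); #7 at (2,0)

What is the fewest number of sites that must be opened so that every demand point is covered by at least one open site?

2

Coverage sets (demand points within 4 of each site):
  W-α: {#3, #6, #7}
  W-β: {#1, #2, #4, #7}
  W-γ: {#3, #7}
  W-δ: {#1, #2, #4, #5}
  W-ε: {#2, #3}
No single site covers all 7 demand points.
But {W-α, W-δ} covers everything, so the minimum is 2.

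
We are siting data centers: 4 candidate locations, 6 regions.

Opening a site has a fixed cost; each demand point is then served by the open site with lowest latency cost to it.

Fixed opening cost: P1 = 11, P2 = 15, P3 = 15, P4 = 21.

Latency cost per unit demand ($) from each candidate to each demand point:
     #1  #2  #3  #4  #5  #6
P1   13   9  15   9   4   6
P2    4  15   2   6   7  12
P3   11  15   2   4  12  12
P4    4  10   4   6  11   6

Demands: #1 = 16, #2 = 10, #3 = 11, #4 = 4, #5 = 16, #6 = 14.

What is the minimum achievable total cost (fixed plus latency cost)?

374

Open {P1, P2}: assign each demand point to its cheapest open site.
  #1→P2 16×4=64, #2→P1 10×9=90, #3→P2 11×2=22, #4→P2 4×6=24, #5→P1 16×4=64, #6→P1 14×6=84
  latency cost 348, fixed 26 → total 374.
Compare {P1, P2, P3}: latency cost 340 + fixed 41 = 381.
Compare {P1, P3, P4}: latency cost 340 + fixed 47 = 387.
Compare {P1, P2, P4}: latency cost 348 + fixed 47 = 395.
All other subsets cost ≥ 381. Minimum total cost: 374.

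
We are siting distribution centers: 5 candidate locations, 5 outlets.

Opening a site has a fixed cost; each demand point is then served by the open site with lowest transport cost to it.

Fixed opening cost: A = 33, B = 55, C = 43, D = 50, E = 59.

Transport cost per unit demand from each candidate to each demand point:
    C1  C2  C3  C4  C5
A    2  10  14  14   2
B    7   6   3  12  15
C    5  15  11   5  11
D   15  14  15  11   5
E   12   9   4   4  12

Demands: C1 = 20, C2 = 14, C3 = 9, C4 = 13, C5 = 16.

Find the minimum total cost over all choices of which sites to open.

Open {A, E}: assign each demand point to its cheapest open site.
  C1→A 20×2=40, C2→E 14×9=126, C3→E 9×4=36, C4→E 13×4=52, C5→A 16×2=32
  transport cost 286, fixed 92 → total 378.
Compare {A, B, C}: transport cost 248 + fixed 131 = 379.
Compare {A, B, E}: transport cost 235 + fixed 147 = 382.
Compare {A, C, E}: transport cost 286 + fixed 135 = 421.
All other subsets cost ≥ 379. Minimum total cost: 378.

378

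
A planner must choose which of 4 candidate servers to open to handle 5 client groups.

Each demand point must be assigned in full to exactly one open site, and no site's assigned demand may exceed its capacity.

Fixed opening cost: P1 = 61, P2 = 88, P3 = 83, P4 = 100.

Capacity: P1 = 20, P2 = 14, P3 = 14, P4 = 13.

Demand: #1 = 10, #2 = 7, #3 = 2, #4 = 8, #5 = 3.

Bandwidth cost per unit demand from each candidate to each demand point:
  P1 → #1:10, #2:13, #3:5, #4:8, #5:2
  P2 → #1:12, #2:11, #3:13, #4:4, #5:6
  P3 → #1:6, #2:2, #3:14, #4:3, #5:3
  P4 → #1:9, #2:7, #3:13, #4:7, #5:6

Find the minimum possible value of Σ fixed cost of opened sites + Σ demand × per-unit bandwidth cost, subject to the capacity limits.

Open {P1, P3}; cheapest assignment that respects the capacities:
  P1 (cap 20, load 20): #1, #3, #4 — cost 10×10 + 2×5 + 8×8 = 174
  P3 (cap 14, load 10): #2, #5 — cost 7×2 + 3×3 = 23
  Shipping 197, fixed 144 → total 341.
  Any other capacity-feasible assignment to {P1, P3} ships for at least 197.
Compare {P1, P2, P3}: its best feasible assignment gives total 394.
Compare {P1, P2}: its best feasible assignment gives total 400.
Every other set of open sites that can feasibly serve all demand totals ≥ 394 even under its best assignment. Minimum: 341.

341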